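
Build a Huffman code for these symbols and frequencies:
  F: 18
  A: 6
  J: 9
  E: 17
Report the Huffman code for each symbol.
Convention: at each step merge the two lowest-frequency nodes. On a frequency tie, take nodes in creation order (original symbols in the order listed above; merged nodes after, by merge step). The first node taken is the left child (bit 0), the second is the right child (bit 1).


Huffman tree construction:
Step 1: Merge A(6) + J(9) = 15
Step 2: Merge (A+J)(15) + E(17) = 32
Step 3: Merge F(18) + ((A+J)+E)(32) = 50
Read each symbol's code off the tree from the root (left child = 0, right child = 1).

Codes:
  F: 0 (length 1)
  A: 100 (length 3)
  J: 101 (length 3)
  E: 11 (length 2)
Average code length: 97/50 = 1.9400 bits/symbol


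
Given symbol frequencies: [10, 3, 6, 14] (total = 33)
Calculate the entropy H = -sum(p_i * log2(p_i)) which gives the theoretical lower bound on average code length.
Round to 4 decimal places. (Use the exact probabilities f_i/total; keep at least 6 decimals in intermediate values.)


Per-symbol terms -p_i * log2(p_i) with p_i = f_i/33:
  p = 10/33 = 0.303030: log2(p) = -1.722466, -p*log2(p) = 0.521959
  p = 3/33 = 0.090909: log2(p) = -3.459432, -p*log2(p) = 0.314494
  p = 6/33 = 0.181818: log2(p) = -2.459432, -p*log2(p) = 0.447169
  p = 14/33 = 0.424242: log2(p) = -1.237039, -p*log2(p) = 0.524805
H = 0.521959 + 0.314494 + 0.447169 + 0.524805 = 1.808427

H = 1.8084 bits/symbol


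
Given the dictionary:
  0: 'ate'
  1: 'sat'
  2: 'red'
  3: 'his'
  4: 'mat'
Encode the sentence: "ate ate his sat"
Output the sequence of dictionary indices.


Look up each word in the dictionary:
  'ate' -> 0
  'ate' -> 0
  'his' -> 3
  'sat' -> 1

Encoded: [0, 0, 3, 1]


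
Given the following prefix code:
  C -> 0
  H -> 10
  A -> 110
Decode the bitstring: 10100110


Decoding step by step:
Bits 10 -> H
Bits 10 -> H
Bits 0 -> C
Bits 110 -> A


Decoded message: HHCA


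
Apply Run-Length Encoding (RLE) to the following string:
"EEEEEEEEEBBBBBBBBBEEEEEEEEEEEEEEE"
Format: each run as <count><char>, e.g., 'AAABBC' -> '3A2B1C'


Scanning runs left to right:
  i=0: run of 'E' x 9 -> '9E'
  i=9: run of 'B' x 9 -> '9B'
  i=18: run of 'E' x 15 -> '15E'

RLE = 9E9B15E


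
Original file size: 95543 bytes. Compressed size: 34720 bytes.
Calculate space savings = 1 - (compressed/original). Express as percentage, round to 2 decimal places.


ratio = compressed/original = 34720/95543 = 0.363397
savings = 1 - ratio = 1 - 0.363397 = 0.636603
as a percentage: 0.636603 * 100 = 63.66%

Space savings = 1 - 34720/95543 = 63.66%


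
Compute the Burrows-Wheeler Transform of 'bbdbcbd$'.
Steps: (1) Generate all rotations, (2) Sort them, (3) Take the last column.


Rotations (sorted):
  0: $bbdbcbd -> last char: d
  1: bbdbcbd$ -> last char: $
  2: bcbd$bbd -> last char: d
  3: bd$bbdbc -> last char: c
  4: bdbcbd$b -> last char: b
  5: cbd$bbdb -> last char: b
  6: d$bbdbcb -> last char: b
  7: dbcbd$bb -> last char: b


BWT = d$dcbbbb


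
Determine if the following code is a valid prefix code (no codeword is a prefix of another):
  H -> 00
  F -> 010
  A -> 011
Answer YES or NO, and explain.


Checking each pair (does one codeword prefix another?):
  H='00' vs F='010': no prefix
  H='00' vs A='011': no prefix
  F='010' vs H='00': no prefix
  F='010' vs A='011': no prefix
  A='011' vs H='00': no prefix
  A='011' vs F='010': no prefix
No violation found over all pairs.

YES -- this is a valid prefix code. No codeword is a prefix of any other codeword.


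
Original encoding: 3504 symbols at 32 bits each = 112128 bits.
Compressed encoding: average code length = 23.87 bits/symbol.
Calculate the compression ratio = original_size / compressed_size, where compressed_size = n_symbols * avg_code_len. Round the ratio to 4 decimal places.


original_size = n_symbols * orig_bits = 3504 * 32 = 112128 bits
compressed_size = n_symbols * avg_code_len = 3504 * 23.87 = 83640.48 bits
ratio = original_size / compressed_size = 112128 / 83640.48 = 1.3406

Compression ratio = 1.3406


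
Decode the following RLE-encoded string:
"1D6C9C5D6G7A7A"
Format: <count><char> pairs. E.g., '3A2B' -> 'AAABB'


Expanding each <count><char> pair:
  1D -> 'D'
  6C -> 'CCCCCC'
  9C -> 'CCCCCCCCC'
  5D -> 'DDDDD'
  6G -> 'GGGGGG'
  7A -> 'AAAAAAA'
  7A -> 'AAAAAAA'

Decoded = DCCCCCCCCCCCCCCCDDDDDGGGGGGAAAAAAAAAAAAAA


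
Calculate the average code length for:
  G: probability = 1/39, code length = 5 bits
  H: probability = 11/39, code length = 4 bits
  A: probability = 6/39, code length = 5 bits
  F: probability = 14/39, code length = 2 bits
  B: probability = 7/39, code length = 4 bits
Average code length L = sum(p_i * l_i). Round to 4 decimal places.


Weighted contributions p_i * l_i:
  G: (1/39) * 5 = 5/39
  H: (11/39) * 4 = 44/39
  A: (6/39) * 5 = 30/39
  F: (14/39) * 2 = 28/39
  B: (7/39) * 4 = 28/39
Sum = (5 + 44 + 30 + 28 + 28)/39 = 135/39

L = 135/39 = 3.4615 bits/symbol


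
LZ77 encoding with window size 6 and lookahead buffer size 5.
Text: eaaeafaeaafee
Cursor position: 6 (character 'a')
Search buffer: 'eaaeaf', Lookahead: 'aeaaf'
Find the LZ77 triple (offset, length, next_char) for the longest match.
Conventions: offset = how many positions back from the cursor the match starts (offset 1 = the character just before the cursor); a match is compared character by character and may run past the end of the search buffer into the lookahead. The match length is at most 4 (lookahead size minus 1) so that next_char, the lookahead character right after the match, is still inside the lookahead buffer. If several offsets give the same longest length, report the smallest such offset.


Try each offset into the search buffer:
  offset=1 (pos 5, char 'f'): match length 0
  offset=2 (pos 4, char 'a'): match length 1
  offset=3 (pos 3, char 'e'): match length 0
  offset=4 (pos 2, char 'a'): match length 3
  offset=5 (pos 1, char 'a'): match length 1
  offset=6 (pos 0, char 'e'): match length 0
Longest match has length 3 at offset 4.
next_char = character at position 6 + 3 = 9 -> 'a'

Best match: offset=4, length=3 (matching 'aea' starting at position 2)
LZ77 triple: (4, 3, 'a')


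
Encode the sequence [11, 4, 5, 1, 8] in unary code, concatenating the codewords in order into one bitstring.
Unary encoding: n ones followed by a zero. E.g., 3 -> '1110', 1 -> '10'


Encode each number as n ones followed by a terminating 0:
  11 -> 111111111110 (12 bits)
  4 -> 11110 (5 bits)
  5 -> 111110 (6 bits)
  1 -> 10 (2 bits)
  8 -> 111111110 (9 bits)
Total length = 12 + 5 + 6 + 2 + 9 = 34 bits.

Unary([11, 4, 5, 1, 8]) = 1111111111101111011111010111111110 (34 bits)


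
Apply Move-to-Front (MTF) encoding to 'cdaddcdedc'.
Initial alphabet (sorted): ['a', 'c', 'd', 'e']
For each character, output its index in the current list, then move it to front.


MTF encoding:
'c': index 1 in ['a', 'c', 'd', 'e'] -> ['c', 'a', 'd', 'e']
'd': index 2 in ['c', 'a', 'd', 'e'] -> ['d', 'c', 'a', 'e']
'a': index 2 in ['d', 'c', 'a', 'e'] -> ['a', 'd', 'c', 'e']
'd': index 1 in ['a', 'd', 'c', 'e'] -> ['d', 'a', 'c', 'e']
'd': index 0 in ['d', 'a', 'c', 'e'] -> ['d', 'a', 'c', 'e']
'c': index 2 in ['d', 'a', 'c', 'e'] -> ['c', 'd', 'a', 'e']
'd': index 1 in ['c', 'd', 'a', 'e'] -> ['d', 'c', 'a', 'e']
'e': index 3 in ['d', 'c', 'a', 'e'] -> ['e', 'd', 'c', 'a']
'd': index 1 in ['e', 'd', 'c', 'a'] -> ['d', 'e', 'c', 'a']
'c': index 2 in ['d', 'e', 'c', 'a'] -> ['c', 'd', 'e', 'a']


Output: [1, 2, 2, 1, 0, 2, 1, 3, 1, 2]


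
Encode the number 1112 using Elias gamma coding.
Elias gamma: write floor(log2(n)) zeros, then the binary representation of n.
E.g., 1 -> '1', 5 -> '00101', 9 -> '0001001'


num_bits = floor(log2(1112)) + 1 = 11
leading_zeros = num_bits - 1 = 10
binary(1112) = 10001011000

Elias gamma(1112) = '0000000000' + '10001011000' = 000000000010001011000 (21 bits)


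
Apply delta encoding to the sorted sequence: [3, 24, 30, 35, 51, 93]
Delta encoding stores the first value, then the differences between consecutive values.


First value: 3
Deltas:
  24 - 3 = 21
  30 - 24 = 6
  35 - 30 = 5
  51 - 35 = 16
  93 - 51 = 42


Delta encoded: [3, 21, 6, 5, 16, 42]


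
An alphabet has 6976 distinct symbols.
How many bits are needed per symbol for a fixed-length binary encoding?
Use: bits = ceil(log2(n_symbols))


log2(6976) = 12.7682
Bracket: 2^12 = 4096 < 6976 <= 2^13 = 8192
So ceil(log2(6976)) = 13

bits = ceil(log2(6976)) = ceil(12.7682) = 13 bits


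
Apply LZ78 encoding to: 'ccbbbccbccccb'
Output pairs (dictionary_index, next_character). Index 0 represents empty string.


LZ78 encoding steps:
Dictionary: {0: ''}
Step 1: w='' (idx 0), next='c' -> output (0, 'c'), add 'c' as idx 1
Step 2: w='c' (idx 1), next='b' -> output (1, 'b'), add 'cb' as idx 2
Step 3: w='' (idx 0), next='b' -> output (0, 'b'), add 'b' as idx 3
Step 4: w='b' (idx 3), next='c' -> output (3, 'c'), add 'bc' as idx 4
Step 5: w='cb' (idx 2), next='c' -> output (2, 'c'), add 'cbc' as idx 5
Step 6: w='c' (idx 1), next='c' -> output (1, 'c'), add 'cc' as idx 6
Step 7: w='cb' (idx 2), end of input -> output (2, '')


Encoded: [(0, 'c'), (1, 'b'), (0, 'b'), (3, 'c'), (2, 'c'), (1, 'c'), (2, '')]


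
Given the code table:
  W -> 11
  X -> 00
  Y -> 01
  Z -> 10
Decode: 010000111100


Decoding:
01 -> Y
00 -> X
00 -> X
11 -> W
11 -> W
00 -> X


Result: YXXWWX


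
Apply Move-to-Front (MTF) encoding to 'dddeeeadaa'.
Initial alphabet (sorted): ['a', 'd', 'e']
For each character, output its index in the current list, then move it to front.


MTF encoding:
'd': index 1 in ['a', 'd', 'e'] -> ['d', 'a', 'e']
'd': index 0 in ['d', 'a', 'e'] -> ['d', 'a', 'e']
'd': index 0 in ['d', 'a', 'e'] -> ['d', 'a', 'e']
'e': index 2 in ['d', 'a', 'e'] -> ['e', 'd', 'a']
'e': index 0 in ['e', 'd', 'a'] -> ['e', 'd', 'a']
'e': index 0 in ['e', 'd', 'a'] -> ['e', 'd', 'a']
'a': index 2 in ['e', 'd', 'a'] -> ['a', 'e', 'd']
'd': index 2 in ['a', 'e', 'd'] -> ['d', 'a', 'e']
'a': index 1 in ['d', 'a', 'e'] -> ['a', 'd', 'e']
'a': index 0 in ['a', 'd', 'e'] -> ['a', 'd', 'e']


Output: [1, 0, 0, 2, 0, 0, 2, 2, 1, 0]


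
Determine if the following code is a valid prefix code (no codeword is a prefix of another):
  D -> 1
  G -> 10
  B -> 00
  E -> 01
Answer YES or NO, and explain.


Checking each pair (does one codeword prefix another?):
  D='1' vs G='10': prefix -- VIOLATION

NO -- this is NOT a valid prefix code. D (1) is a prefix of G (10).


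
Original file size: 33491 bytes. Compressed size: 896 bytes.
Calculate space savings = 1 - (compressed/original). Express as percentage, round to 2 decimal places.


ratio = compressed/original = 896/33491 = 0.026753
savings = 1 - ratio = 1 - 0.026753 = 0.973247
as a percentage: 0.973247 * 100 = 97.32%

Space savings = 1 - 896/33491 = 97.32%


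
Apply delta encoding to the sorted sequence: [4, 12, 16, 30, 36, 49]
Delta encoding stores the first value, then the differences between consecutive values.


First value: 4
Deltas:
  12 - 4 = 8
  16 - 12 = 4
  30 - 16 = 14
  36 - 30 = 6
  49 - 36 = 13


Delta encoded: [4, 8, 4, 14, 6, 13]


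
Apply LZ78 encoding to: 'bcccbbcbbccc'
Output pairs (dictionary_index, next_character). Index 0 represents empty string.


LZ78 encoding steps:
Dictionary: {0: ''}
Step 1: w='' (idx 0), next='b' -> output (0, 'b'), add 'b' as idx 1
Step 2: w='' (idx 0), next='c' -> output (0, 'c'), add 'c' as idx 2
Step 3: w='c' (idx 2), next='c' -> output (2, 'c'), add 'cc' as idx 3
Step 4: w='b' (idx 1), next='b' -> output (1, 'b'), add 'bb' as idx 4
Step 5: w='c' (idx 2), next='b' -> output (2, 'b'), add 'cb' as idx 5
Step 6: w='b' (idx 1), next='c' -> output (1, 'c'), add 'bc' as idx 6
Step 7: w='cc' (idx 3), end of input -> output (3, '')


Encoded: [(0, 'b'), (0, 'c'), (2, 'c'), (1, 'b'), (2, 'b'), (1, 'c'), (3, '')]


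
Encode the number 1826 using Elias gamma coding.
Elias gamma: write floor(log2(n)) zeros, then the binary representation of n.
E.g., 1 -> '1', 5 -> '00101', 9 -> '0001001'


num_bits = floor(log2(1826)) + 1 = 11
leading_zeros = num_bits - 1 = 10
binary(1826) = 11100100010

Elias gamma(1826) = '0000000000' + '11100100010' = 000000000011100100010 (21 bits)


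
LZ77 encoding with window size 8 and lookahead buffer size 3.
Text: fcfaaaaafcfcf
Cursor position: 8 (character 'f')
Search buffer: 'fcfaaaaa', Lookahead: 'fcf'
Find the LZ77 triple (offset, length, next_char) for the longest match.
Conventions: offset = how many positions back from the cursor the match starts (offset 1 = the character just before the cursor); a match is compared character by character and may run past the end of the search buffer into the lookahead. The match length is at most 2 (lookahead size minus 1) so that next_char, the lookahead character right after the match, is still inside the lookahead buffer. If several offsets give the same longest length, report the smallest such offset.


Try each offset into the search buffer:
  offset=1 (pos 7, char 'a'): match length 0
  offset=2 (pos 6, char 'a'): match length 0
  offset=3 (pos 5, char 'a'): match length 0
  offset=4 (pos 4, char 'a'): match length 0
  offset=5 (pos 3, char 'a'): match length 0
  offset=6 (pos 2, char 'f'): match length 1
  offset=7 (pos 1, char 'c'): match length 0
  offset=8 (pos 0, char 'f'): match length 2
Longest match has length 2 at offset 8.
next_char = character at position 8 + 2 = 10 -> 'f'

Best match: offset=8, length=2 (matching 'fc' starting at position 0)
LZ77 triple: (8, 2, 'f')


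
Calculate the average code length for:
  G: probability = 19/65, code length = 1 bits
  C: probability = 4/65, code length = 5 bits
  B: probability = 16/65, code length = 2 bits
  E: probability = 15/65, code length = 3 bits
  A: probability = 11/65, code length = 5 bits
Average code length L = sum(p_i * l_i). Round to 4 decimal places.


Weighted contributions p_i * l_i:
  G: (19/65) * 1 = 19/65
  C: (4/65) * 5 = 20/65
  B: (16/65) * 2 = 32/65
  E: (15/65) * 3 = 45/65
  A: (11/65) * 5 = 55/65
Sum = (19 + 20 + 32 + 45 + 55)/65 = 171/65

L = 171/65 = 2.6308 bits/symbol


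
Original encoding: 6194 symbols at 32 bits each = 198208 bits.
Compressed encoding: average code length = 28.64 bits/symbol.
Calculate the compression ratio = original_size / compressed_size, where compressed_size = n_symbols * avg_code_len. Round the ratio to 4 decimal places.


original_size = n_symbols * orig_bits = 6194 * 32 = 198208 bits
compressed_size = n_symbols * avg_code_len = 6194 * 28.64 = 177396.16 bits
ratio = original_size / compressed_size = 198208 / 177396.16 = 1.1173

Compression ratio = 1.1173


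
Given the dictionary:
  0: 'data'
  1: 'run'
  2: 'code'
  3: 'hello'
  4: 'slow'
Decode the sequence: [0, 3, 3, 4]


Look up each index in the dictionary:
  0 -> 'data'
  3 -> 'hello'
  3 -> 'hello'
  4 -> 'slow'

Decoded: "data hello hello slow"


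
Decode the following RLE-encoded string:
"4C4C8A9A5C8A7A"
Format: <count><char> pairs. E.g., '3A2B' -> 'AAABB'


Expanding each <count><char> pair:
  4C -> 'CCCC'
  4C -> 'CCCC'
  8A -> 'AAAAAAAA'
  9A -> 'AAAAAAAAA'
  5C -> 'CCCCC'
  8A -> 'AAAAAAAA'
  7A -> 'AAAAAAA'

Decoded = CCCCCCCCAAAAAAAAAAAAAAAAACCCCCAAAAAAAAAAAAAAA


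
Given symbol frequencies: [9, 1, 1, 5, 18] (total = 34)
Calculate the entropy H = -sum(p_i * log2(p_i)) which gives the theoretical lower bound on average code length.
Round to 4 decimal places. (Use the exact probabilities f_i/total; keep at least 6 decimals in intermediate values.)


Per-symbol terms -p_i * log2(p_i) with p_i = f_i/34:
  p = 9/34 = 0.264706: log2(p) = -1.917538, -p*log2(p) = 0.507584
  p = 1/34 = 0.029412: log2(p) = -5.087463, -p*log2(p) = 0.149631
  p = 1/34 = 0.029412: log2(p) = -5.087463, -p*log2(p) = 0.149631
  p = 5/34 = 0.147059: log2(p) = -2.765535, -p*log2(p) = 0.406696
  p = 18/34 = 0.529412: log2(p) = -0.917538, -p*log2(p) = 0.485755
H = 0.507584 + 0.149631 + 0.149631 + 0.406696 + 0.485755 = 1.699297

H = 1.6993 bits/symbol


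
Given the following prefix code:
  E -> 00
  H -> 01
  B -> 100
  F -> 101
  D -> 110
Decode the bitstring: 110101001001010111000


Decoding step by step:
Bits 110 -> D
Bits 101 -> F
Bits 00 -> E
Bits 100 -> B
Bits 101 -> F
Bits 01 -> H
Bits 110 -> D
Bits 00 -> E


Decoded message: DFEBFHDE


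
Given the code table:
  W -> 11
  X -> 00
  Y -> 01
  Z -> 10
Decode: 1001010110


Decoding:
10 -> Z
01 -> Y
01 -> Y
01 -> Y
10 -> Z


Result: ZYYYZ


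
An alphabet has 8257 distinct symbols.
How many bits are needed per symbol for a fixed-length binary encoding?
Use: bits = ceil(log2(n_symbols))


log2(8257) = 13.0114
Bracket: 2^13 = 8192 < 8257 <= 2^14 = 16384
So ceil(log2(8257)) = 14

bits = ceil(log2(8257)) = ceil(13.0114) = 14 bits


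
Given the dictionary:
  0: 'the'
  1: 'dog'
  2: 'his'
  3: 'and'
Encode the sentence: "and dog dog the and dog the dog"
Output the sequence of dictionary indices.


Look up each word in the dictionary:
  'and' -> 3
  'dog' -> 1
  'dog' -> 1
  'the' -> 0
  'and' -> 3
  'dog' -> 1
  'the' -> 0
  'dog' -> 1

Encoded: [3, 1, 1, 0, 3, 1, 0, 1]


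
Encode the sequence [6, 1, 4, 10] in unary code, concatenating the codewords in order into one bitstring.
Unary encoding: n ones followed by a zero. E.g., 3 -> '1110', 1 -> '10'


Encode each number as n ones followed by a terminating 0:
  6 -> 1111110 (7 bits)
  1 -> 10 (2 bits)
  4 -> 11110 (5 bits)
  10 -> 11111111110 (11 bits)
Total length = 7 + 2 + 5 + 11 = 25 bits.

Unary([6, 1, 4, 10]) = 1111110101111011111111110 (25 bits)


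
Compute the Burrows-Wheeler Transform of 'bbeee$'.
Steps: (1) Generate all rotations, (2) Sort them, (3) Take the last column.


Rotations (sorted):
  0: $bbeee -> last char: e
  1: bbeee$ -> last char: $
  2: beee$b -> last char: b
  3: e$bbee -> last char: e
  4: ee$bbe -> last char: e
  5: eee$bb -> last char: b


BWT = e$beeb


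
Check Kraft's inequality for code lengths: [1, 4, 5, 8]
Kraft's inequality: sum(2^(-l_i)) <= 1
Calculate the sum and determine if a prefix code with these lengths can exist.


Sum = 2^(-1) + 2^(-4) + 2^(-5) + 2^(-8)
    = 0.5 + 0.0625 + 0.03125 + 0.00390625
    = 153/256 = 0.59765625
Since 0.59765625 <= 1, Kraft's inequality IS satisfied.
A prefix code with these lengths CAN exist.

Kraft sum = 0.59765625. Satisfied.


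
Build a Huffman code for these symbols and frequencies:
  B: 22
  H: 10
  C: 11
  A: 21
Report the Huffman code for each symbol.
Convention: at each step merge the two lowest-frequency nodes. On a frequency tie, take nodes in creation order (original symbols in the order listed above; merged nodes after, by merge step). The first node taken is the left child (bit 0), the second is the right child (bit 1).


Huffman tree construction:
Step 1: Merge H(10) + C(11) = 21
Step 2: Merge A(21) + (H+C)(21) = 42
Step 3: Merge B(22) + (A+(H+C))(42) = 64
Read each symbol's code off the tree from the root (left child = 0, right child = 1).

Codes:
  B: 0 (length 1)
  H: 110 (length 3)
  C: 111 (length 3)
  A: 10 (length 2)
Average code length: 127/64 = 1.9844 bits/symbol


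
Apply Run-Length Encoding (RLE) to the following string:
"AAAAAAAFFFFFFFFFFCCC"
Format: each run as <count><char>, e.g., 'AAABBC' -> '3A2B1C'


Scanning runs left to right:
  i=0: run of 'A' x 7 -> '7A'
  i=7: run of 'F' x 10 -> '10F'
  i=17: run of 'C' x 3 -> '3C'

RLE = 7A10F3C


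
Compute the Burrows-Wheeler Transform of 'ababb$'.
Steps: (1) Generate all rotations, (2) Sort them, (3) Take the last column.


Rotations (sorted):
  0: $ababb -> last char: b
  1: ababb$ -> last char: $
  2: abb$ab -> last char: b
  3: b$abab -> last char: b
  4: babb$a -> last char: a
  5: bb$aba -> last char: a


BWT = b$bbaa


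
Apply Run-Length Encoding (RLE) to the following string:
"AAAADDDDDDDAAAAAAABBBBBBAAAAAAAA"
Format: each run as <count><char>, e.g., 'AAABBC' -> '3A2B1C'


Scanning runs left to right:
  i=0: run of 'A' x 4 -> '4A'
  i=4: run of 'D' x 7 -> '7D'
  i=11: run of 'A' x 7 -> '7A'
  i=18: run of 'B' x 6 -> '6B'
  i=24: run of 'A' x 8 -> '8A'

RLE = 4A7D7A6B8A


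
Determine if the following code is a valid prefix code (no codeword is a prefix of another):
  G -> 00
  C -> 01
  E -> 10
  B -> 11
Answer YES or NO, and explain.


Checking each pair (does one codeword prefix another?):
  G='00' vs C='01': no prefix
  G='00' vs E='10': no prefix
  G='00' vs B='11': no prefix
  C='01' vs G='00': no prefix
  C='01' vs E='10': no prefix
  C='01' vs B='11': no prefix
  E='10' vs G='00': no prefix
  E='10' vs C='01': no prefix
  E='10' vs B='11': no prefix
  B='11' vs G='00': no prefix
  B='11' vs C='01': no prefix
  B='11' vs E='10': no prefix
No violation found over all pairs.

YES -- this is a valid prefix code. No codeword is a prefix of any other codeword.


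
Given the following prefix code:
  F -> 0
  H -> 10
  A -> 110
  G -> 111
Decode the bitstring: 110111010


Decoding step by step:
Bits 110 -> A
Bits 111 -> G
Bits 0 -> F
Bits 10 -> H


Decoded message: AGFH


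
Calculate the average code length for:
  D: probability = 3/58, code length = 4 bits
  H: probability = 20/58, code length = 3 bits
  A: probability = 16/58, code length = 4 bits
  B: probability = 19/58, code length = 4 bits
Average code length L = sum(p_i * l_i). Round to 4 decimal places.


Weighted contributions p_i * l_i:
  D: (3/58) * 4 = 12/58
  H: (20/58) * 3 = 60/58
  A: (16/58) * 4 = 64/58
  B: (19/58) * 4 = 76/58
Sum = (12 + 60 + 64 + 76)/58 = 212/58

L = 212/58 = 3.6552 bits/symbol


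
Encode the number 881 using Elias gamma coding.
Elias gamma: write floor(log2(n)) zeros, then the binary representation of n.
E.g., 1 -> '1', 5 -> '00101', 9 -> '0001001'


num_bits = floor(log2(881)) + 1 = 10
leading_zeros = num_bits - 1 = 9
binary(881) = 1101110001

Elias gamma(881) = '000000000' + '1101110001' = 0000000001101110001 (19 bits)


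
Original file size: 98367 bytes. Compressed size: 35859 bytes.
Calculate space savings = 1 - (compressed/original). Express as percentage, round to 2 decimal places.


ratio = compressed/original = 35859/98367 = 0.364543
savings = 1 - ratio = 1 - 0.364543 = 0.635457
as a percentage: 0.635457 * 100 = 63.55%

Space savings = 1 - 35859/98367 = 63.55%


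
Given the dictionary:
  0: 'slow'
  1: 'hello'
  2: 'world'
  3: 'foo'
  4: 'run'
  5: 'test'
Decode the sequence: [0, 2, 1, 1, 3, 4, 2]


Look up each index in the dictionary:
  0 -> 'slow'
  2 -> 'world'
  1 -> 'hello'
  1 -> 'hello'
  3 -> 'foo'
  4 -> 'run'
  2 -> 'world'

Decoded: "slow world hello hello foo run world"


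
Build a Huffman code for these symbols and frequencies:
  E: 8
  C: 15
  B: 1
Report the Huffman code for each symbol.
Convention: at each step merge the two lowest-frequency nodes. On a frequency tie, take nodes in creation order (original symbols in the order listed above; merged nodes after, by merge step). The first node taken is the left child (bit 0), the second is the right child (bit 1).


Huffman tree construction:
Step 1: Merge B(1) + E(8) = 9
Step 2: Merge (B+E)(9) + C(15) = 24
Read each symbol's code off the tree from the root (left child = 0, right child = 1).

Codes:
  E: 01 (length 2)
  C: 1 (length 1)
  B: 00 (length 2)
Average code length: 33/24 = 1.3750 bits/symbol


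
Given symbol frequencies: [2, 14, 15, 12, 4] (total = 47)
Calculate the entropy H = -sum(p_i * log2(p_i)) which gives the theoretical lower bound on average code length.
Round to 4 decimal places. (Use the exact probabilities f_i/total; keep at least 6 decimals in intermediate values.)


Per-symbol terms -p_i * log2(p_i) with p_i = f_i/47:
  p = 2/47 = 0.042553: log2(p) = -4.554589, -p*log2(p) = 0.193812
  p = 14/47 = 0.297872: log2(p) = -1.747234, -p*log2(p) = 0.520453
  p = 15/47 = 0.319149: log2(p) = -1.647698, -p*log2(p) = 0.525861
  p = 12/47 = 0.255319: log2(p) = -1.969626, -p*log2(p) = 0.502883
  p = 4/47 = 0.085106: log2(p) = -3.554589, -p*log2(p) = 0.302518
H = 0.193812 + 0.520453 + 0.525861 + 0.502883 + 0.302518 = 2.045527

H = 2.0455 bits/symbol


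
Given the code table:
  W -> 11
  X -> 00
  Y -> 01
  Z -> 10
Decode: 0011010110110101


Decoding:
00 -> X
11 -> W
01 -> Y
01 -> Y
10 -> Z
11 -> W
01 -> Y
01 -> Y


Result: XWYYZWYY


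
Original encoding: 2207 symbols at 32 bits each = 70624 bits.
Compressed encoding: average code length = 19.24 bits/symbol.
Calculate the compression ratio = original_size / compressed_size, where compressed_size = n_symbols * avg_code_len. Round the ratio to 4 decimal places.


original_size = n_symbols * orig_bits = 2207 * 32 = 70624 bits
compressed_size = n_symbols * avg_code_len = 2207 * 19.24 = 42462.68 bits
ratio = original_size / compressed_size = 70624 / 42462.68 = 1.6632

Compression ratio = 1.6632


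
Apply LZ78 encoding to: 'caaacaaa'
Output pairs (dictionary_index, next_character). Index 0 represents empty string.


LZ78 encoding steps:
Dictionary: {0: ''}
Step 1: w='' (idx 0), next='c' -> output (0, 'c'), add 'c' as idx 1
Step 2: w='' (idx 0), next='a' -> output (0, 'a'), add 'a' as idx 2
Step 3: w='a' (idx 2), next='a' -> output (2, 'a'), add 'aa' as idx 3
Step 4: w='c' (idx 1), next='a' -> output (1, 'a'), add 'ca' as idx 4
Step 5: w='aa' (idx 3), end of input -> output (3, '')


Encoded: [(0, 'c'), (0, 'a'), (2, 'a'), (1, 'a'), (3, '')]


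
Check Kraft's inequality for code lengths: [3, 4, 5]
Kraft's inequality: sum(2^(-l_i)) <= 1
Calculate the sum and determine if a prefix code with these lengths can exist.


Sum = 2^(-3) + 2^(-4) + 2^(-5)
    = 0.125 + 0.0625 + 0.03125
    = 7/32 = 0.21875
Since 0.21875 <= 1, Kraft's inequality IS satisfied.
A prefix code with these lengths CAN exist.

Kraft sum = 0.21875. Satisfied.


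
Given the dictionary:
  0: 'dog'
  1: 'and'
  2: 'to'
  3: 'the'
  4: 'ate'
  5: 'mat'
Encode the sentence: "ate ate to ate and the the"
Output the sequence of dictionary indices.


Look up each word in the dictionary:
  'ate' -> 4
  'ate' -> 4
  'to' -> 2
  'ate' -> 4
  'and' -> 1
  'the' -> 3
  'the' -> 3

Encoded: [4, 4, 2, 4, 1, 3, 3]


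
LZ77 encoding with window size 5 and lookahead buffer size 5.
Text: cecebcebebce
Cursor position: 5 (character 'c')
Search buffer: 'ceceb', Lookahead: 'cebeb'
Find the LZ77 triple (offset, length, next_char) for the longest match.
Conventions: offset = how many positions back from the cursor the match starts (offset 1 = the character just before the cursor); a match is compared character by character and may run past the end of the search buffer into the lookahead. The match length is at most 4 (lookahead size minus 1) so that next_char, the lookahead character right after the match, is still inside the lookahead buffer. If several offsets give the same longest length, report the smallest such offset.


Try each offset into the search buffer:
  offset=1 (pos 4, char 'b'): match length 0
  offset=2 (pos 3, char 'e'): match length 0
  offset=3 (pos 2, char 'c'): match length 3
  offset=4 (pos 1, char 'e'): match length 0
  offset=5 (pos 0, char 'c'): match length 2
Longest match has length 3 at offset 3.
next_char = character at position 5 + 3 = 8 -> 'e'

Best match: offset=3, length=3 (matching 'ceb' starting at position 2)
LZ77 triple: (3, 3, 'e')


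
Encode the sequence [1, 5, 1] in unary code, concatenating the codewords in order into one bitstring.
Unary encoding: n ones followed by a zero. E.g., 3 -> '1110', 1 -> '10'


Encode each number as n ones followed by a terminating 0:
  1 -> 10 (2 bits)
  5 -> 111110 (6 bits)
  1 -> 10 (2 bits)
Total length = 2 + 6 + 2 = 10 bits.

Unary([1, 5, 1]) = 1011111010 (10 bits)


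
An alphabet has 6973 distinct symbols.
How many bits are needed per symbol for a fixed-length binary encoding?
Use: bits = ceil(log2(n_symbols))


log2(6973) = 12.7676
Bracket: 2^12 = 4096 < 6973 <= 2^13 = 8192
So ceil(log2(6973)) = 13

bits = ceil(log2(6973)) = ceil(12.7676) = 13 bits


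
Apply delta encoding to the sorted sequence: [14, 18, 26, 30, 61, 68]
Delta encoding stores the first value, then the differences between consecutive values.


First value: 14
Deltas:
  18 - 14 = 4
  26 - 18 = 8
  30 - 26 = 4
  61 - 30 = 31
  68 - 61 = 7


Delta encoded: [14, 4, 8, 4, 31, 7]


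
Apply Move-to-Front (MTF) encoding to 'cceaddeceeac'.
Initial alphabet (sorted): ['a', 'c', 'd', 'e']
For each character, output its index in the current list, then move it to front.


MTF encoding:
'c': index 1 in ['a', 'c', 'd', 'e'] -> ['c', 'a', 'd', 'e']
'c': index 0 in ['c', 'a', 'd', 'e'] -> ['c', 'a', 'd', 'e']
'e': index 3 in ['c', 'a', 'd', 'e'] -> ['e', 'c', 'a', 'd']
'a': index 2 in ['e', 'c', 'a', 'd'] -> ['a', 'e', 'c', 'd']
'd': index 3 in ['a', 'e', 'c', 'd'] -> ['d', 'a', 'e', 'c']
'd': index 0 in ['d', 'a', 'e', 'c'] -> ['d', 'a', 'e', 'c']
'e': index 2 in ['d', 'a', 'e', 'c'] -> ['e', 'd', 'a', 'c']
'c': index 3 in ['e', 'd', 'a', 'c'] -> ['c', 'e', 'd', 'a']
'e': index 1 in ['c', 'e', 'd', 'a'] -> ['e', 'c', 'd', 'a']
'e': index 0 in ['e', 'c', 'd', 'a'] -> ['e', 'c', 'd', 'a']
'a': index 3 in ['e', 'c', 'd', 'a'] -> ['a', 'e', 'c', 'd']
'c': index 2 in ['a', 'e', 'c', 'd'] -> ['c', 'a', 'e', 'd']


Output: [1, 0, 3, 2, 3, 0, 2, 3, 1, 0, 3, 2]


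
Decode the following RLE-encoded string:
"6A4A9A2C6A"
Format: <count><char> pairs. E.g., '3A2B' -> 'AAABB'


Expanding each <count><char> pair:
  6A -> 'AAAAAA'
  4A -> 'AAAA'
  9A -> 'AAAAAAAAA'
  2C -> 'CC'
  6A -> 'AAAAAA'

Decoded = AAAAAAAAAAAAAAAAAAACCAAAAAA


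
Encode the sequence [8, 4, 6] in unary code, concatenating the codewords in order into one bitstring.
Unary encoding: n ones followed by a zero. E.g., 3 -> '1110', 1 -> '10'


Encode each number as n ones followed by a terminating 0:
  8 -> 111111110 (9 bits)
  4 -> 11110 (5 bits)
  6 -> 1111110 (7 bits)
Total length = 9 + 5 + 7 = 21 bits.

Unary([8, 4, 6]) = 111111110111101111110 (21 bits)


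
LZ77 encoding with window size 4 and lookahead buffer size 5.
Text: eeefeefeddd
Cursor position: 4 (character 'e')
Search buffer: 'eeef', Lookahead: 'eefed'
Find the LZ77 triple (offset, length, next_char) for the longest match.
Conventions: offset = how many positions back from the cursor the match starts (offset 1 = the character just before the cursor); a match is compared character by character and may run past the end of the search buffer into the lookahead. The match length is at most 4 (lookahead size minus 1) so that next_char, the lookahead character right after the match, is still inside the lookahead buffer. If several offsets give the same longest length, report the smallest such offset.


Try each offset into the search buffer:
  offset=1 (pos 3, char 'f'): match length 0
  offset=2 (pos 2, char 'e'): match length 1
  offset=3 (pos 1, char 'e'): match length 4
  offset=4 (pos 0, char 'e'): match length 2
Longest match has length 4 at offset 3.
next_char = character at position 4 + 4 = 8 -> 'd'

Best match: offset=3, length=4 (matching 'eefe' starting at position 1)
LZ77 triple: (3, 4, 'd')


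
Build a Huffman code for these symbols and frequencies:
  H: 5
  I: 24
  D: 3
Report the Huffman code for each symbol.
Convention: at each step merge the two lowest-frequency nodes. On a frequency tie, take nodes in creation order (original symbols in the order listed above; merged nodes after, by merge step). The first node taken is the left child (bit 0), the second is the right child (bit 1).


Huffman tree construction:
Step 1: Merge D(3) + H(5) = 8
Step 2: Merge (D+H)(8) + I(24) = 32
Read each symbol's code off the tree from the root (left child = 0, right child = 1).

Codes:
  H: 01 (length 2)
  I: 1 (length 1)
  D: 00 (length 2)
Average code length: 40/32 = 1.2500 bits/symbol


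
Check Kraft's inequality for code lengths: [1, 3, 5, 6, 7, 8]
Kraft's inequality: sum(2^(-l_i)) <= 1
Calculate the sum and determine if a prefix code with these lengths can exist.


Sum = 2^(-1) + 2^(-3) + 2^(-5) + 2^(-6) + 2^(-7) + 2^(-8)
    = 0.5 + 0.125 + 0.03125 + 0.015625 + 0.0078125 + 0.00390625
    = 175/256 = 0.68359375
Since 0.68359375 <= 1, Kraft's inequality IS satisfied.
A prefix code with these lengths CAN exist.

Kraft sum = 0.68359375. Satisfied.


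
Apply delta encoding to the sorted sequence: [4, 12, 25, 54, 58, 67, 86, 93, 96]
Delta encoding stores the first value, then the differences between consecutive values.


First value: 4
Deltas:
  12 - 4 = 8
  25 - 12 = 13
  54 - 25 = 29
  58 - 54 = 4
  67 - 58 = 9
  86 - 67 = 19
  93 - 86 = 7
  96 - 93 = 3


Delta encoded: [4, 8, 13, 29, 4, 9, 19, 7, 3]


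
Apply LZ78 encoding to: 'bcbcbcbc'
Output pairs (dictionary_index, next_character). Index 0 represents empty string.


LZ78 encoding steps:
Dictionary: {0: ''}
Step 1: w='' (idx 0), next='b' -> output (0, 'b'), add 'b' as idx 1
Step 2: w='' (idx 0), next='c' -> output (0, 'c'), add 'c' as idx 2
Step 3: w='b' (idx 1), next='c' -> output (1, 'c'), add 'bc' as idx 3
Step 4: w='bc' (idx 3), next='b' -> output (3, 'b'), add 'bcb' as idx 4
Step 5: w='c' (idx 2), end of input -> output (2, '')


Encoded: [(0, 'b'), (0, 'c'), (1, 'c'), (3, 'b'), (2, '')]


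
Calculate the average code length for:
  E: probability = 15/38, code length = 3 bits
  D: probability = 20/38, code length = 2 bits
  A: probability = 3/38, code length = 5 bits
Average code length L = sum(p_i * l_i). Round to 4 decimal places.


Weighted contributions p_i * l_i:
  E: (15/38) * 3 = 45/38
  D: (20/38) * 2 = 40/38
  A: (3/38) * 5 = 15/38
Sum = (45 + 40 + 15)/38 = 100/38

L = 100/38 = 2.6316 bits/symbol


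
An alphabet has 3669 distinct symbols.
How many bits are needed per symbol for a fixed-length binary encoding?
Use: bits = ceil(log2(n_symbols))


log2(3669) = 11.8412
Bracket: 2^11 = 2048 < 3669 <= 2^12 = 4096
So ceil(log2(3669)) = 12

bits = ceil(log2(3669)) = ceil(11.8412) = 12 bits


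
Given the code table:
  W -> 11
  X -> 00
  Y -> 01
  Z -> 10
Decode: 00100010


Decoding:
00 -> X
10 -> Z
00 -> X
10 -> Z


Result: XZXZ


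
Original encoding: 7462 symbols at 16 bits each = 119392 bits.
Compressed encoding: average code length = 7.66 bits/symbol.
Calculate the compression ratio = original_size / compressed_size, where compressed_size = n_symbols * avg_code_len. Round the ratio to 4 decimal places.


original_size = n_symbols * orig_bits = 7462 * 16 = 119392 bits
compressed_size = n_symbols * avg_code_len = 7462 * 7.66 = 57158.92 bits
ratio = original_size / compressed_size = 119392 / 57158.92 = 2.0888

Compression ratio = 2.0888


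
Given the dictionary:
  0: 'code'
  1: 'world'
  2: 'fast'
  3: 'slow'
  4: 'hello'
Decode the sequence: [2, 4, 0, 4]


Look up each index in the dictionary:
  2 -> 'fast'
  4 -> 'hello'
  0 -> 'code'
  4 -> 'hello'

Decoded: "fast hello code hello"


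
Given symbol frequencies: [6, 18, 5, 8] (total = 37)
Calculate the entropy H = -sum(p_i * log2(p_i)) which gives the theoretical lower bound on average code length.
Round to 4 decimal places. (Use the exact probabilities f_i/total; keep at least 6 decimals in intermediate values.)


Per-symbol terms -p_i * log2(p_i) with p_i = f_i/37:
  p = 6/37 = 0.162162: log2(p) = -2.624491, -p*log2(p) = 0.425593
  p = 18/37 = 0.486486: log2(p) = -1.039528, -p*log2(p) = 0.505717
  p = 5/37 = 0.135135: log2(p) = -2.887525, -p*log2(p) = 0.390206
  p = 8/37 = 0.216216: log2(p) = -2.209453, -p*log2(p) = 0.477720
H = 0.425593 + 0.505717 + 0.390206 + 0.477720 = 1.799236

H = 1.7992 bits/symbol


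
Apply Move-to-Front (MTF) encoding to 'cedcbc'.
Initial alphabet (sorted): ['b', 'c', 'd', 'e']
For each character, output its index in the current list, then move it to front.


MTF encoding:
'c': index 1 in ['b', 'c', 'd', 'e'] -> ['c', 'b', 'd', 'e']
'e': index 3 in ['c', 'b', 'd', 'e'] -> ['e', 'c', 'b', 'd']
'd': index 3 in ['e', 'c', 'b', 'd'] -> ['d', 'e', 'c', 'b']
'c': index 2 in ['d', 'e', 'c', 'b'] -> ['c', 'd', 'e', 'b']
'b': index 3 in ['c', 'd', 'e', 'b'] -> ['b', 'c', 'd', 'e']
'c': index 1 in ['b', 'c', 'd', 'e'] -> ['c', 'b', 'd', 'e']


Output: [1, 3, 3, 2, 3, 1]


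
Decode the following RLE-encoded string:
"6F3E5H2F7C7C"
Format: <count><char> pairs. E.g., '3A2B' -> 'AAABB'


Expanding each <count><char> pair:
  6F -> 'FFFFFF'
  3E -> 'EEE'
  5H -> 'HHHHH'
  2F -> 'FF'
  7C -> 'CCCCCCC'
  7C -> 'CCCCCCC'

Decoded = FFFFFFEEEHHHHHFFCCCCCCCCCCCCCC


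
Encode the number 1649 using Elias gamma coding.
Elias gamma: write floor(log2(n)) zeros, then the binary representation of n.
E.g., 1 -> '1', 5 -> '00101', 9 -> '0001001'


num_bits = floor(log2(1649)) + 1 = 11
leading_zeros = num_bits - 1 = 10
binary(1649) = 11001110001

Elias gamma(1649) = '0000000000' + '11001110001' = 000000000011001110001 (21 bits)


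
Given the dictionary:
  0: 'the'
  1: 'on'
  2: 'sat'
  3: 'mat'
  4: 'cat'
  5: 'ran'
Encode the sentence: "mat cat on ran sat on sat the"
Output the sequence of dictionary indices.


Look up each word in the dictionary:
  'mat' -> 3
  'cat' -> 4
  'on' -> 1
  'ran' -> 5
  'sat' -> 2
  'on' -> 1
  'sat' -> 2
  'the' -> 0

Encoded: [3, 4, 1, 5, 2, 1, 2, 0]


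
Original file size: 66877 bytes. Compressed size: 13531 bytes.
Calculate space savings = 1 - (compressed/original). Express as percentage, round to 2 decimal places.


ratio = compressed/original = 13531/66877 = 0.202327
savings = 1 - ratio = 1 - 0.202327 = 0.797673
as a percentage: 0.797673 * 100 = 79.77%

Space savings = 1 - 13531/66877 = 79.77%


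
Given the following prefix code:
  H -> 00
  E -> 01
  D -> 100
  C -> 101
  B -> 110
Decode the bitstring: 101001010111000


Decoding step by step:
Bits 101 -> C
Bits 00 -> H
Bits 101 -> C
Bits 01 -> E
Bits 110 -> B
Bits 00 -> H


Decoded message: CHCEBH


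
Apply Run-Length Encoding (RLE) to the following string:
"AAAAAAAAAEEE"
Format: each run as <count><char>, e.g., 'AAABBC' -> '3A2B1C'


Scanning runs left to right:
  i=0: run of 'A' x 9 -> '9A'
  i=9: run of 'E' x 3 -> '3E'

RLE = 9A3E


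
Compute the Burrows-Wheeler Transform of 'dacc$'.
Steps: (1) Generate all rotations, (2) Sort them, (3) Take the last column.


Rotations (sorted):
  0: $dacc -> last char: c
  1: acc$d -> last char: d
  2: c$dac -> last char: c
  3: cc$da -> last char: a
  4: dacc$ -> last char: $


BWT = cdca$


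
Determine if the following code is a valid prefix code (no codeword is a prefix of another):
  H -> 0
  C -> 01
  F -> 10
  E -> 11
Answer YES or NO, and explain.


Checking each pair (does one codeword prefix another?):
  H='0' vs C='01': prefix -- VIOLATION

NO -- this is NOT a valid prefix code. H (0) is a prefix of C (01).


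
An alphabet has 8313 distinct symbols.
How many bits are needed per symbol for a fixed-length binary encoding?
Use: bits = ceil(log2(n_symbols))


log2(8313) = 13.0212
Bracket: 2^13 = 8192 < 8313 <= 2^14 = 16384
So ceil(log2(8313)) = 14

bits = ceil(log2(8313)) = ceil(13.0212) = 14 bits


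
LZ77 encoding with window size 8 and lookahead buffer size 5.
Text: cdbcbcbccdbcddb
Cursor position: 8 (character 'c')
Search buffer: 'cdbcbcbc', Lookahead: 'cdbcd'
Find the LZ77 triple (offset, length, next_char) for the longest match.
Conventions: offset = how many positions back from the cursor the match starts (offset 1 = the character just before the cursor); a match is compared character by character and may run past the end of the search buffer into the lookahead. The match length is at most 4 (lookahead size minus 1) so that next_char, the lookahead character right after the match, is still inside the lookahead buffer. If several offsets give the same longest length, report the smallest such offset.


Try each offset into the search buffer:
  offset=1 (pos 7, char 'c'): match length 1
  offset=2 (pos 6, char 'b'): match length 0
  offset=3 (pos 5, char 'c'): match length 1
  offset=4 (pos 4, char 'b'): match length 0
  offset=5 (pos 3, char 'c'): match length 1
  offset=6 (pos 2, char 'b'): match length 0
  offset=7 (pos 1, char 'd'): match length 0
  offset=8 (pos 0, char 'c'): match length 4
Longest match has length 4 at offset 8.
next_char = character at position 8 + 4 = 12 -> 'd'

Best match: offset=8, length=4 (matching 'cdbc' starting at position 0)
LZ77 triple: (8, 4, 'd')
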